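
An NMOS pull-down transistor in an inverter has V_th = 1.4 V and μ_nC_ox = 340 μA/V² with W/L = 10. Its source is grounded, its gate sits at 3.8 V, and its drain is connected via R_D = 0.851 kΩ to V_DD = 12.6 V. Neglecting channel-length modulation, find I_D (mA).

V_GS = V_G = 3.8 V, so V_ov = 3.8 − 1.4 = 2.4 V.
k_n = μ_nC_ox · (W/L) = 3.4 mA/V².
Assume saturation: I_D = ½ k_n V_ov² = 0.5 × 3.4 × 2.4² = 9.79 mA, giving V_DS = V_DD − I_D R_D = 12.6 − 9.79 × 0.851 = 4.27 V.
V_DS = 4.27 V ≥ V_ov = 2.4 V, confirming saturation.

I_D = 9.79 mA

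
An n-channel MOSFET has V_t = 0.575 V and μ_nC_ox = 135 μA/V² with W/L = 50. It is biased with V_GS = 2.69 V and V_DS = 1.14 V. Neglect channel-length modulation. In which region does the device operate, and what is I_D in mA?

Triode; I_D = 11.9 mA

k_n = μ_nC_ox · (W/L) = 6.75 mA/V².
V_ov = V_GS − V_t = 2.69 − 0.575 = 2.12 V.
Since V_DS = 1.14 V < V_ov = 2.12 V, the device is in the triode region.
I_D = k_n [V_ov · V_DS − ½ V_DS²] = 6.75 × [2.12 × 1.14 − 0.5 × 1.14²] = 11.9 mA.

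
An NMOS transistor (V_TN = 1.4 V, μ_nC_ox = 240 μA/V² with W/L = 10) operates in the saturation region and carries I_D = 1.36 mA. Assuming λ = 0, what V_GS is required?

V_GS = 2.46 V

k_n = μ_nC_ox · (W/L) = 2.4 mA/V².
In saturation I_D = ½ k_n (V_GS − V_TN)², so V_GS − V_TN = √(2 I_D / k_n) = √(2 × 1.36 / 2.4) = 1.06 V.
V_GS = 1.4 + 1.06 = 2.46 V.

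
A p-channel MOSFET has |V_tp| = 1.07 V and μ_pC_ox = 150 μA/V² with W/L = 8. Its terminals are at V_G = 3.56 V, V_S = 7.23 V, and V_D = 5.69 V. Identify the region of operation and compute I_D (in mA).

Triode; I_D = 3.38 mA

V_SG = V_S − V_G = 7.23 − 3.56 = 3.67 V; V_SD = V_S − V_D = 7.23 − 5.69 = 1.54 V.
k_p = μ_pC_ox · (W/L) = 1.2 mA/V².
V_ov = V_SG − |V_tp| = 3.67 − 1.07 = 2.6 V.
Since V_SD = 1.54 V < V_ov = 2.6 V, the device is in the triode region.
I_D = k_p [V_ov · V_SD − ½ V_SD²] = 1.2 × [2.6 × 1.54 − 0.5 × 1.54²] = 3.38 mA.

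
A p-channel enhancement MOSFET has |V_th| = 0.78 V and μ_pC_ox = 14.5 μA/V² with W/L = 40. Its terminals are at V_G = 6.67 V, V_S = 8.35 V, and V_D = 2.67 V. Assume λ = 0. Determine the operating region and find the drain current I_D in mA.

Saturation; I_D = 0.235 mA

V_SG = V_S − V_G = 8.35 − 6.67 = 1.68 V; V_SD = V_S − V_D = 8.35 − 2.67 = 5.68 V.
k_p = μ_pC_ox · (W/L) = 0.58 mA/V².
V_ov = V_SG − |V_th| = 1.68 − 0.78 = 0.9 V.
Since V_SD = 5.68 V ≥ V_ov = 0.9 V, the device is in saturation.
I_D = ½ k_p V_ov² = 0.5 × 0.58 × 0.9² = 0.235 mA.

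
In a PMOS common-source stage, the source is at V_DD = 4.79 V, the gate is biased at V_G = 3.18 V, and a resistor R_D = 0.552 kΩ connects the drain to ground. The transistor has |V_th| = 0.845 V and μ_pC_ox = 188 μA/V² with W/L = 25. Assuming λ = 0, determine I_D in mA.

I_D = 1.38 mA

V_SG = V_DD − V_G = 4.79 − 3.18 = 1.61 V, so V_ov = 1.61 − 0.845 = 0.765 V.
k_p = μ_pC_ox · (W/L) = 4.7 mA/V².
Assume saturation: I_D = ½ k_p V_ov² = 0.5 × 4.7 × 0.765² = 1.38 mA, giving V_SD = V_DD − I_D R_D = 4.79 − 1.38 × 0.552 = 4.03 V.
V_SD = 4.03 V ≥ V_ov = 0.765 V, confirming saturation.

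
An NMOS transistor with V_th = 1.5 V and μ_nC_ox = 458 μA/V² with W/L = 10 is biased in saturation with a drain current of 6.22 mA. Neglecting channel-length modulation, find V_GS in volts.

V_GS = 3.15 V

k_n = μ_nC_ox · (W/L) = 4.58 mA/V².
In saturation I_D = ½ k_n (V_GS − V_th)², so V_GS − V_th = √(2 I_D / k_n) = √(2 × 6.22 / 4.58) = 1.65 V.
V_GS = 1.5 + 1.65 = 3.15 V.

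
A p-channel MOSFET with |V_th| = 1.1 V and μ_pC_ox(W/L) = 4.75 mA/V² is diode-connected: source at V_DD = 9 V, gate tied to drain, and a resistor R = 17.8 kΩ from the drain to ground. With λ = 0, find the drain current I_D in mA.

I_D = 0.420 mA

With gate tied to drain, V_SG = V_SD ≥ V_SG − |V_th|, so the device is in saturation.
KCL at the drain: ½ k_p (V_SG − |V_th|)² = (V_DD − V_SG)/R.
Let x = V_SG − 1.1. Then 42.3 x² + x − 7.9 = 0, giving x = 0.421 V (positive root), so V_SG = 1.52 V.
I_D = (V_DD − V_SG)/R = (9 − 1.52) / 17.8 = 0.42 mA.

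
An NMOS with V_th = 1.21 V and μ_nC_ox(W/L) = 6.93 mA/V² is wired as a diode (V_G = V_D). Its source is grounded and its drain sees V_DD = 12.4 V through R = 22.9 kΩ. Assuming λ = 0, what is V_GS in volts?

V_GS = 1.58 V

With gate tied to drain, V_GS = V_DS ≥ V_GS − V_th, so the device is in saturation.
KCL at the drain: ½ k_n (V_GS − V_th)² = (V_DD − V_GS)/R.
Let x = V_GS − 1.21. Then 79.3 x² + x − 11.19 = 0, giving x = 0.369 V (positive root), so V_GS = 1.58 V.
I_D = (V_DD − V_GS)/R = (12.4 − 1.58) / 22.9 = 0.473 mA.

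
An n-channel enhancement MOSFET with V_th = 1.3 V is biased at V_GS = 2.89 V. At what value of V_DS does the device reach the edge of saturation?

The boundary between triode and saturation is V_DS = V_GS − V_th = V_ov.
V_ov = 2.89 − 1.3 = 1.59 V.

V_DS,sat = 1.59 V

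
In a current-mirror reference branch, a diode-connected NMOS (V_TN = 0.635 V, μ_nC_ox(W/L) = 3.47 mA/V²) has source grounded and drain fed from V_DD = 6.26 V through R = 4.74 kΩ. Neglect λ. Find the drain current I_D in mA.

I_D = 1.02 mA

With gate tied to drain, V_GS = V_DS ≥ V_GS − V_TN, so the device is in saturation.
KCL at the drain: ½ k_n (V_GS − V_TN)² = (V_DD − V_GS)/R.
Let x = V_GS − 0.635. Then 8.22 x² + x − 5.625 = 0, giving x = 0.768 V (positive root), so V_GS = 1.4 V.
I_D = (V_DD − V_GS)/R = (6.26 − 1.4) / 4.74 = 1.02 mA.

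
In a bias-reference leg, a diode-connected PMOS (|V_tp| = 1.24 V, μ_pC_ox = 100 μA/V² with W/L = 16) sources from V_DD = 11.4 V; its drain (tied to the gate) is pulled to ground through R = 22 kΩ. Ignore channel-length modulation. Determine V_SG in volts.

V_SG = 1.97 V

With gate tied to drain, V_SG = V_SD ≥ V_SG − |V_tp|, so the device is in saturation.
k_p = μ_pC_ox · (W/L) = 1.6 mA/V².
KCL at the drain: ½ k_p (V_SG − |V_tp|)² = (V_DD − V_SG)/R.
Let x = V_SG − 1.24. Then 17.6 x² + x − 10.16 = 0, giving x = 0.732 V (positive root), so V_SG = 1.97 V.
I_D = (V_DD − V_SG)/R = (11.4 − 1.97) / 22 = 0.429 mA.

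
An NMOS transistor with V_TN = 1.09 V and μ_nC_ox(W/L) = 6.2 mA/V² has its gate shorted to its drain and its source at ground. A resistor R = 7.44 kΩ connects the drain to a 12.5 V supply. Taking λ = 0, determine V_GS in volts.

V_GS = 1.77 V

With gate tied to drain, V_GS = V_DS ≥ V_GS − V_TN, so the device is in saturation.
KCL at the drain: ½ k_n (V_GS − V_TN)² = (V_DD − V_GS)/R.
Let x = V_GS − 1.09. Then 23.1 x² + x − 11.41 = 0, giving x = 0.682 V (positive root), so V_GS = 1.77 V.
I_D = (V_DD − V_GS)/R = (12.5 − 1.77) / 7.44 = 1.44 mA.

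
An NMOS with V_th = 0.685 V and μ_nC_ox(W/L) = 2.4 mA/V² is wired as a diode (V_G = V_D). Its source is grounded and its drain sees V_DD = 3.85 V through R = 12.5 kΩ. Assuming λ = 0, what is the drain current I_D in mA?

With gate tied to drain, V_GS = V_DS ≥ V_GS − V_th, so the device is in saturation.
KCL at the drain: ½ k_n (V_GS − V_th)² = (V_DD − V_GS)/R.
Let x = V_GS − 0.685. Then 15 x² + x − 3.165 = 0, giving x = 0.427 V (positive root), so V_GS = 1.11 V.
I_D = (V_DD − V_GS)/R = (3.85 − 1.11) / 12.5 = 0.219 mA.

I_D = 0.219 mA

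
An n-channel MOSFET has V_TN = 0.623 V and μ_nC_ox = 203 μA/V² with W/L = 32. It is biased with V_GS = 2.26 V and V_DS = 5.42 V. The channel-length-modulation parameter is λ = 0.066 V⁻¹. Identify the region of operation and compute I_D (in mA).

Saturation; I_D = 11.8 mA

k_n = μ_nC_ox · (W/L) = 6.496 mA/V².
V_ov = V_GS − V_TN = 2.26 − 0.623 = 1.64 V.
Since V_DS = 5.42 V ≥ V_ov = 1.64 V, the device is in saturation.
I_D = ½ k_n V_ov² (1 + λ V_DS) = 0.5 × 6.496 × 1.64² × (1 + 0.066 × 5.42) = 11.8 mA.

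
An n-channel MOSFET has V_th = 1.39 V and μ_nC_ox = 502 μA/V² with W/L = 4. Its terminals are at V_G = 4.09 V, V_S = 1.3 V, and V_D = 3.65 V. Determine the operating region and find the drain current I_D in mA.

V_GS = V_G − V_S = 4.09 − 1.3 = 2.79 V; V_DS = V_D − V_S = 3.65 − 1.3 = 2.35 V.
k_n = μ_nC_ox · (W/L) = 2.008 mA/V².
V_ov = V_GS − V_th = 2.79 − 1.39 = 1.4 V.
Since V_DS = 2.35 V ≥ V_ov = 1.4 V, the device is in saturation.
I_D = ½ k_n V_ov² = 0.5 × 2.008 × 1.4² = 1.97 mA.

Saturation; I_D = 1.97 mA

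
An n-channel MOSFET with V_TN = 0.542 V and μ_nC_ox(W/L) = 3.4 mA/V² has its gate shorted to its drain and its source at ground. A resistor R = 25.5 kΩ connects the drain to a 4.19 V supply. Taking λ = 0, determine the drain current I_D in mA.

With gate tied to drain, V_GS = V_DS ≥ V_GS − V_TN, so the device is in saturation.
KCL at the drain: ½ k_n (V_GS − V_TN)² = (V_DD − V_GS)/R.
Let x = V_GS − 0.542. Then 43.4 x² + x − 3.648 = 0, giving x = 0.279 V (positive root), so V_GS = 0.821 V.
I_D = (V_DD − V_GS)/R = (4.19 − 0.821) / 25.5 = 0.132 mA.

I_D = 0.132 mA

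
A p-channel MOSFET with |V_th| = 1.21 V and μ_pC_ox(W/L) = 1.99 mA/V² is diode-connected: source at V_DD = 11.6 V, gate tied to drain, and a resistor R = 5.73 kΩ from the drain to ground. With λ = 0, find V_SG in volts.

V_SG = 2.48 V

With gate tied to drain, V_SG = V_SD ≥ V_SG − |V_th|, so the device is in saturation.
KCL at the drain: ½ k_p (V_SG − |V_th|)² = (V_DD − V_SG)/R.
Let x = V_SG − 1.21. Then 5.7 x² + x − 10.39 = 0, giving x = 1.27 V (positive root), so V_SG = 2.48 V.
I_D = (V_DD − V_SG)/R = (11.6 − 2.48) / 5.73 = 1.59 mA.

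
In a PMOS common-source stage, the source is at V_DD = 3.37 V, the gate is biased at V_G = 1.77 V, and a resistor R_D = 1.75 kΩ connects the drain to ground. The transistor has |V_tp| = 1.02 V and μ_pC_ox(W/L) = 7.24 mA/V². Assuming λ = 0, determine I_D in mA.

I_D = 1.22 mA

V_SG = V_DD − V_G = 3.37 − 1.77 = 1.6 V, so V_ov = 1.6 − 1.02 = 0.58 V.
Assume saturation: I_D = ½ k_p V_ov² = 0.5 × 7.24 × 0.58² = 1.22 mA, giving V_SD = V_DD − I_D R_D = 3.37 − 1.22 × 1.75 = 1.24 V.
V_SD = 1.24 V ≥ V_ov = 0.58 V, confirming saturation.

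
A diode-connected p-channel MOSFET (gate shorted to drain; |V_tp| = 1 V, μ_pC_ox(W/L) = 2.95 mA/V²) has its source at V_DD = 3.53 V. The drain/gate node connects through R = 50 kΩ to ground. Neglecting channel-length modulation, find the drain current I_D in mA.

With gate tied to drain, V_SG = V_SD ≥ V_SG − |V_tp|, so the device is in saturation.
KCL at the drain: ½ k_p (V_SG − |V_tp|)² = (V_DD − V_SG)/R.
Let x = V_SG − 1. Then 73.8 x² + x − 2.53 = 0, giving x = 0.179 V (positive root), so V_SG = 1.18 V.
I_D = (V_DD − V_SG)/R = (3.53 − 1.18) / 50 = 0.047 mA.

I_D = 0.0470 mA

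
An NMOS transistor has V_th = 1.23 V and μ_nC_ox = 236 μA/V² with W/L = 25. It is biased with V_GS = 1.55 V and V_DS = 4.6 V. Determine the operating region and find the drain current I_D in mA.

k_n = μ_nC_ox · (W/L) = 5.9 mA/V².
V_ov = V_GS − V_th = 1.55 − 1.23 = 0.32 V.
Since V_DS = 4.6 V ≥ V_ov = 0.32 V, the device is in saturation.
I_D = ½ k_n V_ov² = 0.5 × 5.9 × 0.32² = 0.302 mA.

Saturation; I_D = 0.302 mA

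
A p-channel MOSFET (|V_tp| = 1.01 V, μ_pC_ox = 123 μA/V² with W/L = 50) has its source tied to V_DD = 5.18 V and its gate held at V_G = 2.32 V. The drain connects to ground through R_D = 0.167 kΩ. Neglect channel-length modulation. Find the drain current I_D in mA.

I_D = 10.5 mA

V_SG = V_DD − V_G = 5.18 − 2.32 = 2.86 V, so V_ov = 2.86 − 1.01 = 1.85 V.
k_p = μ_pC_ox · (W/L) = 6.15 mA/V².
Assume saturation: I_D = ½ k_p V_ov² = 0.5 × 6.15 × 1.85² = 10.5 mA, giving V_SD = V_DD − I_D R_D = 5.18 − 10.5 × 0.167 = 3.42 V.
V_SD = 3.42 V ≥ V_ov = 1.85 V, confirming saturation.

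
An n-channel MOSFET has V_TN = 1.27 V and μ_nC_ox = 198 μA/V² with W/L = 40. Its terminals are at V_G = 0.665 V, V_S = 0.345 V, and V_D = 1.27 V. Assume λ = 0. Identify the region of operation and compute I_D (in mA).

Cutoff; I_D = 0 mA

V_GS = V_G − V_S = 0.665 − 0.345 = 0.32 V; V_DS = V_D − V_S = 1.27 − 0.345 = 0.925 V.
V_GS = 0.32 V < V_TN = 1.27 V, so the transistor is in cutoff.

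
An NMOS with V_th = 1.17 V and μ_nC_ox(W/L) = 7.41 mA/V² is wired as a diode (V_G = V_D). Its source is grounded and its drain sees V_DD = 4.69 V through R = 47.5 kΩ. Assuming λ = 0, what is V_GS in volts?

V_GS = 1.31 V

With gate tied to drain, V_GS = V_DS ≥ V_GS − V_th, so the device is in saturation.
KCL at the drain: ½ k_n (V_GS − V_th)² = (V_DD − V_GS)/R.
Let x = V_GS − 1.17. Then 176 x² + x − 3.52 = 0, giving x = 0.139 V (positive root), so V_GS = 1.31 V.
I_D = (V_DD − V_GS)/R = (4.69 − 1.31) / 47.5 = 0.0712 mA.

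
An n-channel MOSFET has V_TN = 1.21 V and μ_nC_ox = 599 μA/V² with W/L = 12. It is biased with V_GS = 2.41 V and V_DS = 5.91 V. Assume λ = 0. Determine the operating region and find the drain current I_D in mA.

k_n = μ_nC_ox · (W/L) = 7.188 mA/V².
V_ov = V_GS − V_TN = 2.41 − 1.21 = 1.2 V.
Since V_DS = 5.91 V ≥ V_ov = 1.2 V, the device is in saturation.
I_D = ½ k_n V_ov² = 0.5 × 7.188 × 1.2² = 5.18 mA.

Saturation; I_D = 5.18 mA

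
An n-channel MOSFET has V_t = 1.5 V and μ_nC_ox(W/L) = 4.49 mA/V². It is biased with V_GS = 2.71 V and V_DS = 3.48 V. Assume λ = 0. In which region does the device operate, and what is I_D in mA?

V_ov = V_GS − V_t = 2.71 − 1.5 = 1.21 V.
Since V_DS = 3.48 V ≥ V_ov = 1.21 V, the device is in saturation.
I_D = ½ k_n V_ov² = 0.5 × 4.49 × 1.21² = 3.29 mA.

Saturation; I_D = 3.29 mA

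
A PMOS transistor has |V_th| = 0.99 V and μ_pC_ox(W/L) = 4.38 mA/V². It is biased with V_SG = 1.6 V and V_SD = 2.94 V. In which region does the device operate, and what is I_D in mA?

Saturation; I_D = 0.815 mA

V_ov = V_SG − |V_th| = 1.6 − 0.99 = 0.61 V.
Since V_SD = 2.94 V ≥ V_ov = 0.61 V, the device is in saturation.
I_D = ½ k_p V_ov² = 0.5 × 4.38 × 0.61² = 0.815 mA.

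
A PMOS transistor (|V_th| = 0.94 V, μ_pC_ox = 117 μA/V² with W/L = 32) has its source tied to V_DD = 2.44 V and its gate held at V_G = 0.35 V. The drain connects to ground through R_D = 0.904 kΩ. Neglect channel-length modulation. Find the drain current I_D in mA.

I_D = 1.99 mA

V_SG = V_DD − V_G = 2.44 − 0.35 = 2.09 V, so V_ov = 2.09 − 0.94 = 1.15 V.
k_p = μ_pC_ox · (W/L) = 3.744 mA/V².
Assume saturation: I_D = ½ k_p V_ov² = 0.5 × 3.744 × 1.15² = 2.48 mA, giving V_SD = V_DD − I_D R_D = 2.44 − 2.48 × 0.904 = 0.202 V.
But 0.202 V < V_ov = 1.15 V, so the device is actually in triode.
In triode I_D = k_p[V_ov V_SD − ½ V_SD²] and I_D = (V_DD − V_SD)/R_D. Equating: 1.69 V_SD² − 4.892 V_SD + 2.44 = 0, giving V_SD = 0.641 V (the root below V_ov).
I_D = (2.44 − 0.641) / 0.904 = 1.99 mA.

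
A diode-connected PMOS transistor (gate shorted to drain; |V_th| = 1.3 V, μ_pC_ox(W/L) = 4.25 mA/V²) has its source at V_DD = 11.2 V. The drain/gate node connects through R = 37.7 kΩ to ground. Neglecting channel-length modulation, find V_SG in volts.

V_SG = 1.65 V

With gate tied to drain, V_SG = V_SD ≥ V_SG − |V_th|, so the device is in saturation.
KCL at the drain: ½ k_p (V_SG − |V_th|)² = (V_DD − V_SG)/R.
Let x = V_SG − 1.3. Then 80.1 x² + x − 9.9 = 0, giving x = 0.345 V (positive root), so V_SG = 1.65 V.
I_D = (V_DD − V_SG)/R = (11.2 − 1.65) / 37.7 = 0.253 mA.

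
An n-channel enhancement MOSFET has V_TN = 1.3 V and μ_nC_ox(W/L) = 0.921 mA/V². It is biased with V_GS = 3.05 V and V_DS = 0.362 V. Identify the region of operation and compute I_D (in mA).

Triode; I_D = 0.523 mA

V_ov = V_GS − V_TN = 3.05 − 1.3 = 1.75 V.
Since V_DS = 0.362 V < V_ov = 1.75 V, the device is in the triode region.
I_D = k_n [V_ov · V_DS − ½ V_DS²] = 0.921 × [1.75 × 0.362 − 0.5 × 0.362²] = 0.523 mA.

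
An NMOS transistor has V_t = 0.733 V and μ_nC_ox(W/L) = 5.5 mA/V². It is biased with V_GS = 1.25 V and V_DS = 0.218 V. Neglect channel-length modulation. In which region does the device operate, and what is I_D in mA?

Triode; I_D = 0.489 mA

V_ov = V_GS − V_t = 1.25 − 0.733 = 0.517 V.
Since V_DS = 0.218 V < V_ov = 0.517 V, the device is in the triode region.
I_D = k_n [V_ov · V_DS − ½ V_DS²] = 5.5 × [0.517 × 0.218 − 0.5 × 0.218²] = 0.489 mA.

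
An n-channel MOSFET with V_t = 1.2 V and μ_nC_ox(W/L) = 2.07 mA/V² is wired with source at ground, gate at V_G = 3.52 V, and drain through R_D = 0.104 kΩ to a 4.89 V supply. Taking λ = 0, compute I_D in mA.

V_GS = V_G = 3.52 V, so V_ov = 3.52 − 1.2 = 2.32 V.
Assume saturation: I_D = ½ k_n V_ov² = 0.5 × 2.07 × 2.32² = 5.57 mA, giving V_DS = V_DD − I_D R_D = 4.89 − 5.57 × 0.104 = 4.31 V.
V_DS = 4.31 V ≥ V_ov = 2.32 V, confirming saturation.

I_D = 5.57 mA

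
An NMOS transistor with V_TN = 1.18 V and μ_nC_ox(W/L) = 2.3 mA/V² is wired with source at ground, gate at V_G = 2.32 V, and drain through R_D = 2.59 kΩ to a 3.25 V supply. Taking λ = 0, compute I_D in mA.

I_D = 1.05 mA

V_GS = V_G = 2.32 V, so V_ov = 2.32 − 1.18 = 1.14 V.
Assume saturation: I_D = ½ k_n V_ov² = 0.5 × 2.3 × 1.14² = 1.49 mA, giving V_DS = V_DD − I_D R_D = 3.25 − 1.49 × 2.59 = -0.621 V.
But -0.621 V < V_ov = 1.14 V, so the device is actually in triode.
In triode I_D = k_n[V_ov V_DS − ½ V_DS²] and I_D = (V_DD − V_DS)/R_D. Equating: 2.98 V_DS² − 7.791 V_DS + 3.25 = 0, giving V_DS = 0.521 V (the root below V_ov).
I_D = (3.25 − 0.521) / 2.59 = 1.05 mA.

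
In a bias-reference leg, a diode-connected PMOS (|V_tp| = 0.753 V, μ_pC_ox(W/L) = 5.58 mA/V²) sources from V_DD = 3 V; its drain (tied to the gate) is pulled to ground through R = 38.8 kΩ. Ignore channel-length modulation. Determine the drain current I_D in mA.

I_D = 0.0543 mA

With gate tied to drain, V_SG = V_SD ≥ V_SG − |V_tp|, so the device is in saturation.
KCL at the drain: ½ k_p (V_SG − |V_tp|)² = (V_DD − V_SG)/R.
Let x = V_SG − 0.753. Then 108 x² + x − 2.247 = 0, giving x = 0.14 V (positive root), so V_SG = 0.893 V.
I_D = (V_DD − V_SG)/R = (3 − 0.893) / 38.8 = 0.0543 mA.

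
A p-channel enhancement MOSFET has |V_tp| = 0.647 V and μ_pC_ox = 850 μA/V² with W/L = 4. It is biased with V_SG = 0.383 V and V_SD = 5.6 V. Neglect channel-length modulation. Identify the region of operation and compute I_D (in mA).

V_SG = 0.383 V < |V_tp| = 0.647 V, so the transistor is in cutoff.

Cutoff; I_D = 0 mA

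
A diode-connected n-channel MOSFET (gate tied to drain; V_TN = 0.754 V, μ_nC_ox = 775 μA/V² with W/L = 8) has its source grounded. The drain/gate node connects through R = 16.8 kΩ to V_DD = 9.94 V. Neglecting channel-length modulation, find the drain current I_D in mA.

I_D = 0.522 mA

With gate tied to drain, V_GS = V_DS ≥ V_GS − V_TN, so the device is in saturation.
k_n = μ_nC_ox · (W/L) = 6.2 mA/V².
KCL at the drain: ½ k_n (V_GS − V_TN)² = (V_DD − V_GS)/R.
Let x = V_GS − 0.754. Then 52.1 x² + x − 9.186 = 0, giving x = 0.41 V (positive root), so V_GS = 1.16 V.
I_D = (V_DD − V_GS)/R = (9.94 − 1.16) / 16.8 = 0.522 mA.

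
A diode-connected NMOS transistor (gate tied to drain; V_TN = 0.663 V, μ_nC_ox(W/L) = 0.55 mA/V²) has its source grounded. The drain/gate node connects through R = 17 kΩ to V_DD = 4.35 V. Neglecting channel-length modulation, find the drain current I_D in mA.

I_D = 0.171 mA

With gate tied to drain, V_GS = V_DS ≥ V_GS − V_TN, so the device is in saturation.
KCL at the drain: ½ k_n (V_GS − V_TN)² = (V_DD − V_GS)/R.
Let x = V_GS − 0.663. Then 4.68 x² + x − 3.687 = 0, giving x = 0.788 V (positive root), so V_GS = 1.45 V.
I_D = (V_DD − V_GS)/R = (4.35 − 1.45) / 17 = 0.171 mA.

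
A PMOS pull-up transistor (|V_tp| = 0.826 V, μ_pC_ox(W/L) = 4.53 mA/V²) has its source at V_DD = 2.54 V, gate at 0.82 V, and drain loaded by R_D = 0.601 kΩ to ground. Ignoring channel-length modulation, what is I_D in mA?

V_SG = V_DD − V_G = 2.54 − 0.82 = 1.72 V, so V_ov = 1.72 − 0.826 = 0.894 V.
Assume saturation: I_D = ½ k_p V_ov² = 0.5 × 4.53 × 0.894² = 1.81 mA, giving V_SD = V_DD − I_D R_D = 2.54 − 1.81 × 0.601 = 1.45 V.
V_SD = 1.45 V ≥ V_ov = 0.894 V, confirming saturation.

I_D = 1.81 mA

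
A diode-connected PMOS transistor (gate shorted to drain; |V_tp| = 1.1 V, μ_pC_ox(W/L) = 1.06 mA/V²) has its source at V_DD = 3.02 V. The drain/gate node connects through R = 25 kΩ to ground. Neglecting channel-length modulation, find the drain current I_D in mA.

With gate tied to drain, V_SG = V_SD ≥ V_SG − |V_tp|, so the device is in saturation.
KCL at the drain: ½ k_p (V_SG − |V_tp|)² = (V_DD − V_SG)/R.
Let x = V_SG − 1.1. Then 13.2 x² + x − 1.92 = 0, giving x = 0.345 V (positive root), so V_SG = 1.44 V.
I_D = (V_DD − V_SG)/R = (3.02 − 1.44) / 25 = 0.063 mA.

I_D = 0.0630 mA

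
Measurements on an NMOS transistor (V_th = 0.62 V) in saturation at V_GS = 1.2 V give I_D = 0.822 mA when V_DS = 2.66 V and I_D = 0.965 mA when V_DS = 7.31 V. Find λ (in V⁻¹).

With V_GS fixed, I_D ∝ (1 + λ V_DS) in saturation, so I_D2/I_D1 = (1 + λ V_DS2)/(1 + λ V_DS1).
0.965/0.822 = 1.174 = (1 + 7.31 λ)/(1 + 2.66 λ).
Solving: λ (I_D1 V_DS2 − I_D2 V_DS1) = I_D2 − I_D1, so λ = (0.965 − 0.822) / (0.822 × 7.31 − 0.965 × 2.66) = 0.143 / 3.44 = 0.0415 V⁻¹.

λ = 0.0415 V⁻¹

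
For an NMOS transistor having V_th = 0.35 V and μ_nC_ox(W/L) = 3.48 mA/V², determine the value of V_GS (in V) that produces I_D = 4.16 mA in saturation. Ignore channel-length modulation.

V_GS = 1.90 V

In saturation I_D = ½ k_n (V_GS − V_th)², so V_GS − V_th = √(2 I_D / k_n) = √(2 × 4.16 / 3.48) = 1.55 V.
V_GS = 0.35 + 1.55 = 1.9 V.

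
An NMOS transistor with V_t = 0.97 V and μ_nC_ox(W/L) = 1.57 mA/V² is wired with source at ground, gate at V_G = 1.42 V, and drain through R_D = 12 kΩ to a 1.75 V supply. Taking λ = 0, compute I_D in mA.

I_D = 0.126 mA

V_GS = V_G = 1.42 V, so V_ov = 1.42 − 0.97 = 0.45 V.
Assume saturation: I_D = ½ k_n V_ov² = 0.5 × 1.57 × 0.45² = 0.159 mA, giving V_DS = V_DD − I_D R_D = 1.75 − 0.159 × 12 = -0.158 V.
But -0.158 V < V_ov = 0.45 V, so the device is actually in triode.
In triode I_D = k_n[V_ov V_DS − ½ V_DS²] and I_D = (V_DD − V_DS)/R_D. Equating: 9.42 V_DS² − 9.478 V_DS + 1.75 = 0, giving V_DS = 0.244 V (the root below V_ov).
I_D = (1.75 − 0.244) / 12 = 0.126 mA.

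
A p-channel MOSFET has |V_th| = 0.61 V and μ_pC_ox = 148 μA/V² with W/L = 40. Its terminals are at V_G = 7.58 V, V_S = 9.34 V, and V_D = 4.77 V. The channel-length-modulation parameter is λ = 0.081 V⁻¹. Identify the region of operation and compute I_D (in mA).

Saturation; I_D = 5.36 mA

V_SG = V_S − V_G = 9.34 − 7.58 = 1.76 V; V_SD = V_S − V_D = 9.34 − 4.77 = 4.57 V.
k_p = μ_pC_ox · (W/L) = 5.92 mA/V².
V_ov = V_SG − |V_th| = 1.76 − 0.61 = 1.15 V.
Since V_SD = 4.57 V ≥ V_ov = 1.15 V, the device is in saturation.
I_D = ½ k_p V_ov² (1 + λ V_SD) = 0.5 × 5.92 × 1.15² × (1 + 0.081 × 4.57) = 5.36 mA.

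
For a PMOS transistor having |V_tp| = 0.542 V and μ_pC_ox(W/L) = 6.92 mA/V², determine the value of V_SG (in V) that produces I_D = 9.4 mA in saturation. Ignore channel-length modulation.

In saturation I_D = ½ k_p (V_SG − |V_tp|)², so V_SG − |V_tp| = √(2 I_D / k_p) = √(2 × 9.4 / 6.92) = 1.65 V.
V_SG = 0.542 + 1.65 = 2.19 V.

V_SG = 2.19 V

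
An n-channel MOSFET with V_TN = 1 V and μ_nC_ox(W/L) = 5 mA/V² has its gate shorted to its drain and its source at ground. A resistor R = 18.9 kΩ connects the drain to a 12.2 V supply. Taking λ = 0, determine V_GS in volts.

V_GS = 1.48 V

With gate tied to drain, V_GS = V_DS ≥ V_GS − V_TN, so the device is in saturation.
KCL at the drain: ½ k_n (V_GS − V_TN)² = (V_DD − V_GS)/R.
Let x = V_GS − 1. Then 47.2 x² + x − 11.2 = 0, giving x = 0.476 V (positive root), so V_GS = 1.48 V.
I_D = (V_DD − V_GS)/R = (12.2 − 1.48) / 18.9 = 0.567 mA.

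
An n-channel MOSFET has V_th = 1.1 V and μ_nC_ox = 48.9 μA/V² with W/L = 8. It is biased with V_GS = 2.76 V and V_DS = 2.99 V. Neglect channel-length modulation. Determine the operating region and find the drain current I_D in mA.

Saturation; I_D = 0.539 mA

k_n = μ_nC_ox · (W/L) = 0.3912 mA/V².
V_ov = V_GS − V_th = 2.76 − 1.1 = 1.66 V.
Since V_DS = 2.99 V ≥ V_ov = 1.66 V, the device is in saturation.
I_D = ½ k_n V_ov² = 0.5 × 0.3912 × 1.66² = 0.539 mA.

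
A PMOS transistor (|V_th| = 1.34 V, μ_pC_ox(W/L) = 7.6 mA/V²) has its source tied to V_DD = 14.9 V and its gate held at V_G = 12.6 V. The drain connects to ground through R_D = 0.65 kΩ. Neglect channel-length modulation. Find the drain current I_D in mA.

V_SG = V_DD − V_G = 14.9 − 12.6 = 2.3 V, so V_ov = 2.3 − 1.34 = 0.96 V.
Assume saturation: I_D = ½ k_p V_ov² = 0.5 × 7.6 × 0.96² = 3.5 mA, giving V_SD = V_DD − I_D R_D = 14.9 − 3.5 × 0.65 = 12.6 V.
V_SD = 12.6 V ≥ V_ov = 0.96 V, confirming saturation.

I_D = 3.50 mA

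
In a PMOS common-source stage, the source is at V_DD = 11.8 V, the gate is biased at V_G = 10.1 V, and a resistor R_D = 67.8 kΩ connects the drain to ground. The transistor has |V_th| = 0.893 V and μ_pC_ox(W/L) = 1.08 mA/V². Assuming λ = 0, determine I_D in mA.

I_D = 0.171 mA

V_SG = V_DD − V_G = 11.8 − 10.1 = 1.7 V, so V_ov = 1.7 − 0.893 = 0.807 V.
Assume saturation: I_D = ½ k_p V_ov² = 0.5 × 1.08 × 0.807² = 0.352 mA, giving V_SD = V_DD − I_D R_D = 11.8 − 0.352 × 67.8 = -12 V.
But -12 V < V_ov = 0.807 V, so the device is actually in triode.
In triode I_D = k_p[V_ov V_SD − ½ V_SD²] and I_D = (V_DD − V_SD)/R_D. Equating: 36.6 V_SD² − 60.09 V_SD + 11.8 = 0, giving V_SD = 0.228 V (the root below V_ov).
I_D = (11.8 − 0.228) / 67.8 = 0.171 mA.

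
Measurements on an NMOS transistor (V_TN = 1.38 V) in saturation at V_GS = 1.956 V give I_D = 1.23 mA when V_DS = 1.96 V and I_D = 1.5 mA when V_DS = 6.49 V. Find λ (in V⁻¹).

With V_GS fixed, I_D ∝ (1 + λ V_DS) in saturation, so I_D2/I_D1 = (1 + λ V_DS2)/(1 + λ V_DS1).
1.5/1.23 = 1.22 = (1 + 6.49 λ)/(1 + 1.96 λ).
Solving: λ (I_D1 V_DS2 − I_D2 V_DS1) = I_D2 − I_D1, so λ = (1.5 − 1.23) / (1.23 × 6.49 − 1.5 × 1.96) = 0.27 / 5.04 = 0.0535 V⁻¹.

λ = 0.0535 V⁻¹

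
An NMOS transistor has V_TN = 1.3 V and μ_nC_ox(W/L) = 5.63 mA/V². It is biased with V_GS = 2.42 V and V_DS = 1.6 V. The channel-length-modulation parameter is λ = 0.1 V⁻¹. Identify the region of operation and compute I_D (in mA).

V_ov = V_GS − V_TN = 2.42 − 1.3 = 1.12 V.
Since V_DS = 1.6 V ≥ V_ov = 1.12 V, the device is in saturation.
I_D = ½ k_n V_ov² (1 + λ V_DS) = 0.5 × 5.63 × 1.12² × (1 + 0.1 × 1.6) = 4.1 mA.

Saturation; I_D = 4.10 mA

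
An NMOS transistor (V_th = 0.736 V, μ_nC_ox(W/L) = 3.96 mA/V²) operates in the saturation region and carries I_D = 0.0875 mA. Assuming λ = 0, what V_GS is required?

V_GS = 0.946 V

In saturation I_D = ½ k_n (V_GS − V_th)², so V_GS − V_th = √(2 I_D / k_n) = √(2 × 0.0875 / 3.96) = 0.21 V.
V_GS = 0.736 + 0.21 = 0.946 V.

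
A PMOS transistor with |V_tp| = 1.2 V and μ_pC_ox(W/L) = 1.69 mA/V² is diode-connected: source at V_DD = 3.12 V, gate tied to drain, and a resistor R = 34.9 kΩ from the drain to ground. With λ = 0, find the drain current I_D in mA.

I_D = 0.0482 mA

With gate tied to drain, V_SG = V_SD ≥ V_SG − |V_tp|, so the device is in saturation.
KCL at the drain: ½ k_p (V_SG − |V_tp|)² = (V_DD − V_SG)/R.
Let x = V_SG − 1.2. Then 29.5 x² + x − 1.92 = 0, giving x = 0.239 V (positive root), so V_SG = 1.44 V.
I_D = (V_DD − V_SG)/R = (3.12 − 1.44) / 34.9 = 0.0482 mA.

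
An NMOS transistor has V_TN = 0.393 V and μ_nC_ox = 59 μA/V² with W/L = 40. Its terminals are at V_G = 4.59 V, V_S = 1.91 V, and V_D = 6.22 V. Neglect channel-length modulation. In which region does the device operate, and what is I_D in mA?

Saturation; I_D = 6.17 mA

V_GS = V_G − V_S = 4.59 − 1.91 = 2.68 V; V_DS = V_D − V_S = 6.22 − 1.91 = 4.31 V.
k_n = μ_nC_ox · (W/L) = 2.36 mA/V².
V_ov = V_GS − V_TN = 2.68 − 0.393 = 2.29 V.
Since V_DS = 4.31 V ≥ V_ov = 2.29 V, the device is in saturation.
I_D = ½ k_n V_ov² = 0.5 × 2.36 × 2.29² = 6.17 mA.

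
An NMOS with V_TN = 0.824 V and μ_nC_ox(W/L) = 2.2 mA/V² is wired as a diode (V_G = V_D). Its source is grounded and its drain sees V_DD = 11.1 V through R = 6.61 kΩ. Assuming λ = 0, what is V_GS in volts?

With gate tied to drain, V_GS = V_DS ≥ V_GS − V_TN, so the device is in saturation.
KCL at the drain: ½ k_n (V_GS − V_TN)² = (V_DD − V_GS)/R.
Let x = V_GS − 0.824. Then 7.27 x² + x − 10.28 = 0, giving x = 1.12 V (positive root), so V_GS = 1.95 V.
I_D = (V_DD − V_GS)/R = (11.1 − 1.95) / 6.61 = 1.38 mA.

V_GS = 1.95 V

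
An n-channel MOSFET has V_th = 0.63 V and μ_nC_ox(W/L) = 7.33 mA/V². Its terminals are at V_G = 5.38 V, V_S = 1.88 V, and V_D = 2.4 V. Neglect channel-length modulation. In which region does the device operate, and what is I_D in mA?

V_GS = V_G − V_S = 5.38 − 1.88 = 3.5 V; V_DS = V_D − V_S = 2.4 − 1.88 = 0.52 V.
V_ov = V_GS − V_th = 3.5 − 0.63 = 2.87 V.
Since V_DS = 0.52 V < V_ov = 2.87 V, the device is in the triode region.
I_D = k_n [V_ov · V_DS − ½ V_DS²] = 7.33 × [2.87 × 0.52 − 0.5 × 0.52²] = 9.95 mA.

Triode; I_D = 9.95 mA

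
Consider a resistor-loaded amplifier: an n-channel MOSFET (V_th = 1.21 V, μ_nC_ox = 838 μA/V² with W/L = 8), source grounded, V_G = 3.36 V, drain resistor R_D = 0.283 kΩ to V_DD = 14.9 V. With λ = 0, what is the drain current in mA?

I_D = 15.5 mA

V_GS = V_G = 3.36 V, so V_ov = 3.36 − 1.21 = 2.15 V.
k_n = μ_nC_ox · (W/L) = 6.704 mA/V².
Assume saturation: I_D = ½ k_n V_ov² = 0.5 × 6.704 × 2.15² = 15.5 mA, giving V_DS = V_DD − I_D R_D = 14.9 − 15.5 × 0.283 = 10.5 V.
V_DS = 10.5 V ≥ V_ov = 2.15 V, confirming saturation.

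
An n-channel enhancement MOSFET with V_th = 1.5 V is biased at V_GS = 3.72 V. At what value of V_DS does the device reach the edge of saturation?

The boundary between triode and saturation is V_DS = V_GS − V_th = V_ov.
V_ov = 3.72 − 1.5 = 2.22 V.

V_DS,sat = 2.22 V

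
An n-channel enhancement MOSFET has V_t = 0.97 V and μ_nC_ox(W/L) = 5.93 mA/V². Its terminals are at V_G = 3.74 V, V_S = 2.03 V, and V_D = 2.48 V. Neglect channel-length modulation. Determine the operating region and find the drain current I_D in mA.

V_GS = V_G − V_S = 3.74 − 2.03 = 1.71 V; V_DS = V_D − V_S = 2.48 − 2.03 = 0.45 V.
V_ov = V_GS − V_t = 1.71 − 0.97 = 0.74 V.
Since V_DS = 0.45 V < V_ov = 0.74 V, the device is in the triode region.
I_D = k_n [V_ov · V_DS − ½ V_DS²] = 5.93 × [0.74 × 0.45 − 0.5 × 0.45²] = 1.37 mA.

Triode; I_D = 1.37 mA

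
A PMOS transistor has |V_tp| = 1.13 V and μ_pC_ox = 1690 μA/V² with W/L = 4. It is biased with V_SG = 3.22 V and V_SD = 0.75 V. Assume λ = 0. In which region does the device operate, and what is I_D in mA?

k_p = μ_pC_ox · (W/L) = 6.76 mA/V².
V_ov = V_SG − |V_tp| = 3.22 − 1.13 = 2.09 V.
Since V_SD = 0.75 V < V_ov = 2.09 V, the device is in the triode region.
I_D = k_p [V_ov · V_SD − ½ V_SD²] = 6.76 × [2.09 × 0.75 − 0.5 × 0.75²] = 8.7 mA.

Triode; I_D = 8.70 mA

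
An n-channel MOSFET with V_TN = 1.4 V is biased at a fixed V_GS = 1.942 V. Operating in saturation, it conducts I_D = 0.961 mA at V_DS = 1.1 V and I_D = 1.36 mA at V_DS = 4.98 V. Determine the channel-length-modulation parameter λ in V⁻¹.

With V_GS fixed, I_D ∝ (1 + λ V_DS) in saturation, so I_D2/I_D1 = (1 + λ V_DS2)/(1 + λ V_DS1).
1.36/0.961 = 1.415 = (1 + 4.98 λ)/(1 + 1.1 λ).
Solving: λ (I_D1 V_DS2 − I_D2 V_DS1) = I_D2 − I_D1, so λ = (1.36 − 0.961) / (0.961 × 4.98 − 1.36 × 1.1) = 0.399 / 3.29 = 0.121 V⁻¹.

λ = 0.121 V⁻¹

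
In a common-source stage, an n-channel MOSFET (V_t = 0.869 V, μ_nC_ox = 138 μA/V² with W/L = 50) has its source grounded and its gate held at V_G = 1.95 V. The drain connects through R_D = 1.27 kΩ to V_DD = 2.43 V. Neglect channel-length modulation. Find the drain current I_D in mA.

I_D = 1.71 mA

V_GS = V_G = 1.95 V, so V_ov = 1.95 − 0.869 = 1.08 V.
k_n = μ_nC_ox · (W/L) = 6.9 mA/V².
Assume saturation: I_D = ½ k_n V_ov² = 0.5 × 6.9 × 1.08² = 4.03 mA, giving V_DS = V_DD − I_D R_D = 2.43 − 4.03 × 1.27 = -2.69 V.
But -2.69 V < V_ov = 1.08 V, so the device is actually in triode.
In triode I_D = k_n[V_ov V_DS − ½ V_DS²] and I_D = (V_DD − V_DS)/R_D. Equating: 4.38 V_DS² − 10.47 V_DS + 2.43 = 0, giving V_DS = 0.26 V (the root below V_ov).
I_D = (2.43 − 0.26) / 1.27 = 1.71 mA.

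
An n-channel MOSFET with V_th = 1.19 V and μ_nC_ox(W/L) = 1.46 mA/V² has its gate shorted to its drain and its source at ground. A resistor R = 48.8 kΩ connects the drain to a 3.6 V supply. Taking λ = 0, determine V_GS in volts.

V_GS = 1.44 V

With gate tied to drain, V_GS = V_DS ≥ V_GS − V_th, so the device is in saturation.
KCL at the drain: ½ k_n (V_GS − V_th)² = (V_DD − V_GS)/R.
Let x = V_GS − 1.19. Then 35.6 x² + x − 2.41 = 0, giving x = 0.246 V (positive root), so V_GS = 1.44 V.
I_D = (V_DD − V_GS)/R = (3.6 − 1.44) / 48.8 = 0.0443 mA.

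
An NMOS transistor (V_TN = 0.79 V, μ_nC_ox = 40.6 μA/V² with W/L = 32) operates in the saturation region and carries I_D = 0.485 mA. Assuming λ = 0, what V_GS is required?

V_GS = 1.65 V

k_n = μ_nC_ox · (W/L) = 1.299 mA/V².
In saturation I_D = ½ k_n (V_GS − V_TN)², so V_GS − V_TN = √(2 I_D / k_n) = √(2 × 0.485 / 1.299) = 0.864 V.
V_GS = 0.79 + 0.864 = 1.65 V.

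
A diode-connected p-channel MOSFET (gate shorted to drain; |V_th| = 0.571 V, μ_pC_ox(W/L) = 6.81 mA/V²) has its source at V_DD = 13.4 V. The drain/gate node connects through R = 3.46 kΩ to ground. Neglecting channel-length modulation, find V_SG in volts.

With gate tied to drain, V_SG = V_SD ≥ V_SG − |V_th|, so the device is in saturation.
KCL at the drain: ½ k_p (V_SG − |V_th|)² = (V_DD − V_SG)/R.
Let x = V_SG − 0.571. Then 11.8 x² + x − 12.83 = 0, giving x = 1 V (positive root), so V_SG = 1.57 V.
I_D = (V_DD − V_SG)/R = (13.4 − 1.57) / 3.46 = 3.42 mA.

V_SG = 1.57 V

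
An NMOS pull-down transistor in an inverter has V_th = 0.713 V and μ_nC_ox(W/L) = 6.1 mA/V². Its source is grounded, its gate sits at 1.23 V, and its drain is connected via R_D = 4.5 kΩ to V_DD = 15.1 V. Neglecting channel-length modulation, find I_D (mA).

I_D = 0.815 mA

V_GS = V_G = 1.23 V, so V_ov = 1.23 − 0.713 = 0.517 V.
Assume saturation: I_D = ½ k_n V_ov² = 0.5 × 6.1 × 0.517² = 0.815 mA, giving V_DS = V_DD − I_D R_D = 15.1 − 0.815 × 4.5 = 11.4 V.
V_DS = 11.4 V ≥ V_ov = 0.517 V, confirming saturation.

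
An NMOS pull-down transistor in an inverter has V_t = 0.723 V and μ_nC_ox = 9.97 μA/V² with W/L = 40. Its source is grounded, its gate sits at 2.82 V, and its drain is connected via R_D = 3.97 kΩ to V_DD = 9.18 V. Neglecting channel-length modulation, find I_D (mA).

I_D = 0.877 mA

V_GS = V_G = 2.82 V, so V_ov = 2.82 − 0.723 = 2.1 V.
k_n = μ_nC_ox · (W/L) = 0.3988 mA/V².
Assume saturation: I_D = ½ k_n V_ov² = 0.5 × 0.3988 × 2.1² = 0.877 mA, giving V_DS = V_DD − I_D R_D = 9.18 − 0.877 × 3.97 = 5.7 V.
V_DS = 5.7 V ≥ V_ov = 2.1 V, confirming saturation.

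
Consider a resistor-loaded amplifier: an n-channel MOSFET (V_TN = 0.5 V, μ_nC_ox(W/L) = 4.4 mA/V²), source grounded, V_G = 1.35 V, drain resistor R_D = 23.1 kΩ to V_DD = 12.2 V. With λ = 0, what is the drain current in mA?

I_D = 0.522 mA

V_GS = V_G = 1.35 V, so V_ov = 1.35 − 0.5 = 0.85 V.
Assume saturation: I_D = ½ k_n V_ov² = 0.5 × 4.4 × 0.85² = 1.59 mA, giving V_DS = V_DD − I_D R_D = 12.2 − 1.59 × 23.1 = -24.5 V.
But -24.5 V < V_ov = 0.85 V, so the device is actually in triode.
In triode I_D = k_n[V_ov V_DS − ½ V_DS²] and I_D = (V_DD − V_DS)/R_D. Equating: 50.8 V_DS² − 87.39 V_DS + 12.2 = 0, giving V_DS = 0.153 V (the root below V_ov).
I_D = (12.2 − 0.153) / 23.1 = 0.522 mA.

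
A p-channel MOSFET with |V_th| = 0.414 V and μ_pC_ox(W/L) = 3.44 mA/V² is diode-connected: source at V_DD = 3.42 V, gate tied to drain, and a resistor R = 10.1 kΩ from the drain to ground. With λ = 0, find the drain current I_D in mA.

I_D = 0.259 mA

With gate tied to drain, V_SG = V_SD ≥ V_SG − |V_th|, so the device is in saturation.
KCL at the drain: ½ k_p (V_SG − |V_th|)² = (V_DD − V_SG)/R.
Let x = V_SG − 0.414. Then 17.4 x² + x − 3.006 = 0, giving x = 0.388 V (positive root), so V_SG = 0.802 V.
I_D = (V_DD − V_SG)/R = (3.42 − 0.802) / 10.1 = 0.259 mA.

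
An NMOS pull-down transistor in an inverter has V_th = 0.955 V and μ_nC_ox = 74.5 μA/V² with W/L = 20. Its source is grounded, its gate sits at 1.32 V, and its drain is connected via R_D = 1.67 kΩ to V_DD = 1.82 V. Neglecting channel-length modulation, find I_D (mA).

I_D = 0.0993 mA

V_GS = V_G = 1.32 V, so V_ov = 1.32 − 0.955 = 0.365 V.
k_n = μ_nC_ox · (W/L) = 1.49 mA/V².
Assume saturation: I_D = ½ k_n V_ov² = 0.5 × 1.49 × 0.365² = 0.0993 mA, giving V_DS = V_DD − I_D R_D = 1.82 − 0.0993 × 1.67 = 1.65 V.
V_DS = 1.65 V ≥ V_ov = 0.365 V, confirming saturation.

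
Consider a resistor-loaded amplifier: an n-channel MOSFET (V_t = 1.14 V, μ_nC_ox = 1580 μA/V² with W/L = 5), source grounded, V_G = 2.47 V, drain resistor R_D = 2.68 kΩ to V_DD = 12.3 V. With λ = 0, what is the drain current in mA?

V_GS = V_G = 2.47 V, so V_ov = 2.47 − 1.14 = 1.33 V.
k_n = μ_nC_ox · (W/L) = 7.9 mA/V².
Assume saturation: I_D = ½ k_n V_ov² = 0.5 × 7.9 × 1.33² = 6.99 mA, giving V_DS = V_DD − I_D R_D = 12.3 − 6.99 × 2.68 = -6.43 V.
But -6.43 V < V_ov = 1.33 V, so the device is actually in triode.
In triode I_D = k_n[V_ov V_DS − ½ V_DS²] and I_D = (V_DD − V_DS)/R_D. Equating: 10.6 V_DS² − 29.16 V_DS + 12.3 = 0, giving V_DS = 0.52 V (the root below V_ov).
I_D = (12.3 − 0.52) / 2.68 = 4.4 mA.

I_D = 4.40 mA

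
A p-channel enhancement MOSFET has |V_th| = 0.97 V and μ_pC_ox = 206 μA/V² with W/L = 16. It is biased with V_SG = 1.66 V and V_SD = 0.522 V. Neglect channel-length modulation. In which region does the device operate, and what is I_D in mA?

Triode; I_D = 0.738 mA

k_p = μ_pC_ox · (W/L) = 3.296 mA/V².
V_ov = V_SG − |V_th| = 1.66 − 0.97 = 0.69 V.
Since V_SD = 0.522 V < V_ov = 0.69 V, the device is in the triode region.
I_D = k_p [V_ov · V_SD − ½ V_SD²] = 3.296 × [0.69 × 0.522 − 0.5 × 0.522²] = 0.738 mA.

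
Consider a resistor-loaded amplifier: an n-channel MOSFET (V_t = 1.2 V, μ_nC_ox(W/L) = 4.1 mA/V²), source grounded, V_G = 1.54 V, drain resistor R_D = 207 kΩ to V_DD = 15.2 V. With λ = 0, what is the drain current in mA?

I_D = 0.0732 mA

V_GS = V_G = 1.54 V, so V_ov = 1.54 − 1.2 = 0.34 V.
Assume saturation: I_D = ½ k_n V_ov² = 0.5 × 4.1 × 0.34² = 0.237 mA, giving V_DS = V_DD − I_D R_D = 15.2 − 0.237 × 207 = -33.9 V.
But -33.9 V < V_ov = 0.34 V, so the device is actually in triode.
In triode I_D = k_n[V_ov V_DS − ½ V_DS²] and I_D = (V_DD − V_DS)/R_D. Equating: 424 V_DS² − 289.6 V_DS + 15.2 = 0, giving V_DS = 0.0573 V (the root below V_ov).
I_D = (15.2 − 0.0573) / 207 = 0.0732 mA.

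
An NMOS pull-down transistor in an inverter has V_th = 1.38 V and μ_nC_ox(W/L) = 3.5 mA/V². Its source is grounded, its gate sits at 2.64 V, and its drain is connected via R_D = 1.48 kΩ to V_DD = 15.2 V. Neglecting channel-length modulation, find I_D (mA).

V_GS = V_G = 2.64 V, so V_ov = 2.64 − 1.38 = 1.26 V.
Assume saturation: I_D = ½ k_n V_ov² = 0.5 × 3.5 × 1.26² = 2.78 mA, giving V_DS = V_DD − I_D R_D = 15.2 − 2.78 × 1.48 = 11.1 V.
V_DS = 11.1 V ≥ V_ov = 1.26 V, confirming saturation.

I_D = 2.78 mA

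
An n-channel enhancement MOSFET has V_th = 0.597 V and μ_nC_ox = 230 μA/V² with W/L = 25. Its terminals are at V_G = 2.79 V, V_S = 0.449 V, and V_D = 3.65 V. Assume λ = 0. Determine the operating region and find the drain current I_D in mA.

V_GS = V_G − V_S = 2.79 − 0.449 = 2.34 V; V_DS = V_D − V_S = 3.65 − 0.449 = 3.2 V.
k_n = μ_nC_ox · (W/L) = 5.75 mA/V².
V_ov = V_GS − V_th = 2.34 − 0.597 = 1.74 V.
Since V_DS = 3.2 V ≥ V_ov = 1.74 V, the device is in saturation.
I_D = ½ k_n V_ov² = 0.5 × 5.75 × 1.74² = 8.74 mA.

Saturation; I_D = 8.74 mA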